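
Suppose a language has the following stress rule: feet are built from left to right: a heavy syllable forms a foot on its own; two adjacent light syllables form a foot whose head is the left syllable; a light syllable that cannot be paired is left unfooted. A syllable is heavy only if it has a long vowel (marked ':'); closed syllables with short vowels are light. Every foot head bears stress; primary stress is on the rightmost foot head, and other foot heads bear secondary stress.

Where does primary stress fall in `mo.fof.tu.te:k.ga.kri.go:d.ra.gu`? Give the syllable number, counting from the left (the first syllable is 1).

Weights: 1 mo L, 2 fof L, 3 tu L, 4 te:k H, 5 ga L, 6 kri L, 7 go:d H, 8 ra L, 9 gu L.
Parse left to right (heavy = foot alone; LL = one foot; stranded L unfooted): (ˈmo.fof) tu (ˈte:k) (ˈga.kri) (ˈgo:d) (ˈra.gu).
Foot heads: 1, 4, 5, 7, 8.
Primary stress on the rightmost head = syllable 8.
Primary stress: syllable 8 → mo.fof.tu.te:k.ga.kri.go:d.ˈra.gu.

8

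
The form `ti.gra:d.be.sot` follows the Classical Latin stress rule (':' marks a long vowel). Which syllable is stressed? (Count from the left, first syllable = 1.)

Classical Latin: stress the penult if heavy (long vowel or closed), else the antepenult.
Weights: 2 gra:d H, 3 be L, 4 sot H.
The penult (syllable 3, be) is light, so stress falls on the antepenult (syllable 2, gra:d).
Stress on syllable 2: ti.ˈgra:d.be.sot.

2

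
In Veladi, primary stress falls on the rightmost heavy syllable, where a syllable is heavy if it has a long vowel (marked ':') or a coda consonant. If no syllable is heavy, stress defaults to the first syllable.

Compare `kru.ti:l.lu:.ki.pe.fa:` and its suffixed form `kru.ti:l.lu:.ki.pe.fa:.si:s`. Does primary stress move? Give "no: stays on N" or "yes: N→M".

Base `kru.ti:l.lu:.ki.pe.fa:` (6 syllables):
  Weights: 1 kru L, 2 ti:l H, 3 lu: H, 4 ki L, 5 pe L, 6 fa: H.
  Heavy syllables in the domain: 2, 3, 6. The rightmost is syllable 6 (fa:).
  → primary stress on syllable 6.
Suffixed `kru.ti:l.lu:.ki.pe.fa:.si:s` (7 syllables):
  Weights: 1 kru L, 2 ti:l H, 3 lu: H, 4 ki L, 5 pe L, 6 fa: H, 7 si:s H.
  Heavy syllables in the domain: 2, 3, 6, 7. The rightmost is syllable 7 (si:s).
  → primary stress on syllable 7.

yes: 6→7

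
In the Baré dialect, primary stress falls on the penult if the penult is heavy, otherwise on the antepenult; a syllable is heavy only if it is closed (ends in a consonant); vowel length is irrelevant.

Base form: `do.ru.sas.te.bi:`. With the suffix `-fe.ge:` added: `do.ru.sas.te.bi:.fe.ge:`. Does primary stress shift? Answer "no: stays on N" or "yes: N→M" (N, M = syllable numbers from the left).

yes: 3→5

Base `do.ru.sas.te.bi:` (5 syllables):
  Weights: 3 sas H, 4 te L, 5 bi: L.
  The penult (syllable 4, te) is light, so stress falls on the antepenult (syllable 3, sas).
  → primary stress on syllable 3.
Suffixed `do.ru.sas.te.bi:.fe.ge:` (7 syllables):
  Weights: 5 bi: L, 6 fe L, 7 ge: L.
  The penult (syllable 6, fe) is light, so stress falls on the antepenult (syllable 5, bi:).
  → primary stress on syllable 5.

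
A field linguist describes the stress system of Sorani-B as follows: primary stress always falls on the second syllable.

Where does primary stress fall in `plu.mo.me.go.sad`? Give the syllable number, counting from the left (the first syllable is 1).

2

The word has 5 syllables; the second syllable is syllable 2 (mo).
Primary stress: syllable 2 → plu.ˈmo.me.go.sad.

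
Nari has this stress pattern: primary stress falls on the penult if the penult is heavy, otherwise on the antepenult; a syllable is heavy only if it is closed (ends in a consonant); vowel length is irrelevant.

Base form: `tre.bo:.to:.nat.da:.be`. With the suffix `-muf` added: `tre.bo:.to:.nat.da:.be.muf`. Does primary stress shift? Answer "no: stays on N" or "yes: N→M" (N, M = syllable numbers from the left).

Base `tre.bo:.to:.nat.da:.be` (6 syllables):
  Weights: 4 nat H, 5 da: L, 6 be L.
  The penult (syllable 5, da:) is light, so stress falls on the antepenult (syllable 4, nat).
  → primary stress on syllable 4.
Suffixed `tre.bo:.to:.nat.da:.be.muf` (7 syllables):
  Weights: 5 da: L, 6 be L, 7 muf H.
  The penult (syllable 6, be) is light, so stress falls on the antepenult (syllable 5, da:).
  → primary stress on syllable 5.

yes: 4→5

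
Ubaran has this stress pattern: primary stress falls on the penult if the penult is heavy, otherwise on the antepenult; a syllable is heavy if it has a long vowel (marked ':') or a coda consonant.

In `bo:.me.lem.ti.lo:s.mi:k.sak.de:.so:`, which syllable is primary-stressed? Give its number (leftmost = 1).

8

Weights: 7 sak H, 8 de: H, 9 so: H.
The penult (syllable 8, de:) is heavy, so it takes stress.
Primary stress: syllable 8 → bo:.me.lem.ti.lo:s.mi:k.sak.ˈde:.so:.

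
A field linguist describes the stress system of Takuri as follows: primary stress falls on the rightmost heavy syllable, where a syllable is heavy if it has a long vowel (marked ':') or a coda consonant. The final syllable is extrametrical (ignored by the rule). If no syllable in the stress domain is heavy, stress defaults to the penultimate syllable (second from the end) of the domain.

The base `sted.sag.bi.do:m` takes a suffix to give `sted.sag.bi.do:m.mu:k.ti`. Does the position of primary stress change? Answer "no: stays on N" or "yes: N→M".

Base `sted.sag.bi.do:m` (4 syllables):
  The final syllable (4, do:m) is extrametrical; the stress domain is syllables 1–3.
  Weights: 1 sted H, 2 sag H, 3 bi L.
  Heavy syllables in the domain: 1, 2. The rightmost is syllable 2 (sag).
  → primary stress on syllable 2.
Suffixed `sted.sag.bi.do:m.mu:k.ti` (6 syllables):
  The final syllable (6, ti) is extrametrical; the stress domain is syllables 1–5.
  Weights: 1 sted H, 2 sag H, 3 bi L, 4 do:m H, 5 mu:k H.
  Heavy syllables in the domain: 1, 2, 4, 5. The rightmost is syllable 5 (mu:k).
  → primary stress on syllable 5.

yes: 2→5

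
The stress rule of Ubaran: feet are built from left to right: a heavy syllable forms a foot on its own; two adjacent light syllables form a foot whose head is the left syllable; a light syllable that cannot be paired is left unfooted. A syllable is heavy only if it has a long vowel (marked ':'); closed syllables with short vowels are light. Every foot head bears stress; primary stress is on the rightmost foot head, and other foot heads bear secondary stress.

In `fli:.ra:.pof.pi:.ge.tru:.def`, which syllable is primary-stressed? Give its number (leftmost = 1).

6

Weights: 1 fli: H, 2 ra: H, 3 pof L, 4 pi: H, 5 ge L, 6 tru: H, 7 def L.
Parse left to right (heavy = foot alone; LL = one foot; stranded L unfooted): (ˈfli:) (ˈra:) pof (ˈpi:) ge (ˈtru:) def.
Foot heads: 1, 2, 4, 6.
Primary stress on the rightmost head = syllable 6.
Primary stress: syllable 6 → fli:.ra:.pof.pi:.ge.ˈtru:.def.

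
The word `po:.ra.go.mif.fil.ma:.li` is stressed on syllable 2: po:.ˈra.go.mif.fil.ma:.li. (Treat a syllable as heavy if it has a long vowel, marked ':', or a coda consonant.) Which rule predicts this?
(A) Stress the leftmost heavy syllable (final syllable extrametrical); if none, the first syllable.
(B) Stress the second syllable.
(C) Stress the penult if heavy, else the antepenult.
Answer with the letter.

Rule A → syllable 1 (observed: 2).
Rule B → syllable 2 ✓.
Rule C → syllable 6 (observed: 2).

B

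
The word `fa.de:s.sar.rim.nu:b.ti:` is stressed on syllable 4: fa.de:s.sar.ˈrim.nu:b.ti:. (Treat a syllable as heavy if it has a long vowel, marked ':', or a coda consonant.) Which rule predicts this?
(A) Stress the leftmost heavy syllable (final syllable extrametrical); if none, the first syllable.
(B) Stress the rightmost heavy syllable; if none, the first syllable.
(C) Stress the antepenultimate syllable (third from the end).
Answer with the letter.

C

Rule A → syllable 2 (observed: 4).
Rule B → syllable 6 (observed: 4).
Rule C → syllable 4 ✓.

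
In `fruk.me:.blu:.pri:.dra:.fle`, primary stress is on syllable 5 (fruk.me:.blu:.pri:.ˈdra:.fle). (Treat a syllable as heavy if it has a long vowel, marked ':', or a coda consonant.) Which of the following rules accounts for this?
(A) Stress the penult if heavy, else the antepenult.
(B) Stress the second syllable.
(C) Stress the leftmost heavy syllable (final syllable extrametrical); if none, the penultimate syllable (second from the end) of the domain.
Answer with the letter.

Rule A → syllable 5 ✓.
Rule B → syllable 2 (observed: 5).
Rule C → syllable 1 (observed: 5).

A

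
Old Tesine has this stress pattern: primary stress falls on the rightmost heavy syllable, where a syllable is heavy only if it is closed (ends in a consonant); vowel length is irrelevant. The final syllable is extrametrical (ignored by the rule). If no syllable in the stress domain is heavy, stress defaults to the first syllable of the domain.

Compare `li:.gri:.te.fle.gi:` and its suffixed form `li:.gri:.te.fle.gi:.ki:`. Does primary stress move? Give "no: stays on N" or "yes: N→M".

no: stays on 1

Base `li:.gri:.te.fle.gi:` (5 syllables):
  The final syllable (5, gi:) is extrametrical; the stress domain is syllables 1–4.
  Weights: 1 li: L, 2 gri: L, 3 te L, 4 fle L.
  No heavy syllable in the domain; default to the first syllable of the domain = syllable 1.
  → primary stress on syllable 1.
Suffixed `li:.gri:.te.fle.gi:.ki:` (6 syllables):
  The final syllable (6, ki:) is extrametrical; the stress domain is syllables 1–5.
  Weights: 1 li: L, 2 gri: L, 3 te L, 4 fle L, 5 gi: L.
  No heavy syllable in the domain; default to the first syllable of the domain = syllable 1.
  → primary stress on syllable 1.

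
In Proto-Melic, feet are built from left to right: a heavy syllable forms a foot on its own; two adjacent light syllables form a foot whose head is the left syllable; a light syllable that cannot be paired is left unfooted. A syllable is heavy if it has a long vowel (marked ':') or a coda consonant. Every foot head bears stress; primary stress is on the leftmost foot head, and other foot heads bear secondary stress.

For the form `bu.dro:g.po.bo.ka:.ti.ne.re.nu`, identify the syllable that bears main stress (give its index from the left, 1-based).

Weights: 1 bu L, 2 dro:g H, 3 po L, 4 bo L, 5 ka: H, 6 ti L, 7 ne L, 8 re L, 9 nu L.
Parse left to right (heavy = foot alone; LL = one foot; stranded L unfooted): bu (ˈdro:g) (ˈpo.bo) (ˈka:) (ˈti.ne) (ˈre.nu).
Foot heads: 2, 3, 5, 6, 8.
Primary stress on the leftmost head = syllable 2.
Primary stress: syllable 2 → bu.ˈdro:g.po.bo.ka:.ti.ne.re.nu.

2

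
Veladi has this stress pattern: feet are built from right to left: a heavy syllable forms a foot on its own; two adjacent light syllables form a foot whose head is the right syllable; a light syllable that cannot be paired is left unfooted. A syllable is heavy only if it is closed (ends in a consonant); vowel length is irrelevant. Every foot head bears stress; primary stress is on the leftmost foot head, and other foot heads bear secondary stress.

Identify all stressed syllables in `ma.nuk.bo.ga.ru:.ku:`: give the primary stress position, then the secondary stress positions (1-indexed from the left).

Weights: 1 ma L, 2 nuk H, 3 bo L, 4 ga L, 5 ru: L, 6 ku: L.
Parse right to left (heavy = foot alone; LL = one foot; stranded L unfooted): ma (ˈnuk) (bo.ˈga) (ru:.ˈku:).
Foot heads: 2, 4, 6.
Primary stress on the leftmost head = syllable 2.
Secondary stress on 4, 6: ma.ˈnuk.bo.ˌga.ru:.ˌku:.

primary 2, secondary 4, 6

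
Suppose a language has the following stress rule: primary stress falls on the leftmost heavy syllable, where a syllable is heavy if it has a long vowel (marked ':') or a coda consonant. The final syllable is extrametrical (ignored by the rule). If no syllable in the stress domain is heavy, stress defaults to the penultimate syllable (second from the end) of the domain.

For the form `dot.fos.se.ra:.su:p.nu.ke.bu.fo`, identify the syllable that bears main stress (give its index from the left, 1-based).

1

The final syllable (9, fo) is extrametrical; the stress domain is syllables 1–8.
Weights: 1 dot H, 2 fos H, 3 se L, 4 ra: H, 5 su:p H, 6 nu L, 7 ke L, 8 bu L.
Heavy syllables in the domain: 1, 2, 4, 5. The leftmost is syllable 1 (dot).
Primary stress: syllable 1 → ˈdot.fos.se.ra:.su:p.nu.ke.bu.fo.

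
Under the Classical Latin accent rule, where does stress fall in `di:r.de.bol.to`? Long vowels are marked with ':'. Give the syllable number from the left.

3

Classical Latin: stress the penult if heavy (long vowel or closed), else the antepenult.
Weights: 2 de L, 3 bol H, 4 to L.
The penult (syllable 3, bol) is heavy, so it takes stress.
Stress on syllable 3: di:r.de.ˈbol.to.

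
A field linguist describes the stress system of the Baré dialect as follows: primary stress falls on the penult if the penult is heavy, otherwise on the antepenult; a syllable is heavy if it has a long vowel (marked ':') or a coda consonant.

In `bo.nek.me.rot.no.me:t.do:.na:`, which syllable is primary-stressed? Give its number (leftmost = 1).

7

Weights: 6 me:t H, 7 do: H, 8 na: H.
The penult (syllable 7, do:) is heavy, so it takes stress.
Primary stress: syllable 7 → bo.nek.me.rot.no.me:t.ˈdo:.na:.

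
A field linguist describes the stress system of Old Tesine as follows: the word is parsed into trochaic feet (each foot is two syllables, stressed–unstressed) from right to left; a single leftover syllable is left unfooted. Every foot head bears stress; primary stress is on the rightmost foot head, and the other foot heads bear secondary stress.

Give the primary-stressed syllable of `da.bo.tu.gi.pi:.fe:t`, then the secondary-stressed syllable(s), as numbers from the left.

Parse right to left into trochaic (ˈσσ) feet: (ˈda.bo) (ˈtu.gi) (ˈpi:.fe:t).
Foot heads (stressed positions): 1, 3, 5.
End Rule Rightmost: primary stress on the rightmost head = syllable 5.
Secondary stress on 1, 3: ˌda.bo.ˌtu.gi.ˈpi:.fe:t.

primary 5, secondary 1, 3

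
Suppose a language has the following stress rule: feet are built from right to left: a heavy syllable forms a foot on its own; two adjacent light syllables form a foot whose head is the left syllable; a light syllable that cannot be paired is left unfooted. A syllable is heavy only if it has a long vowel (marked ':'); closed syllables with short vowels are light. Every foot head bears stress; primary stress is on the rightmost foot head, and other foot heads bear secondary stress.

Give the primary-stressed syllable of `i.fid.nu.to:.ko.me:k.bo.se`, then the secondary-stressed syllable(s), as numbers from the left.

Weights: 1 i L, 2 fid L, 3 nu L, 4 to: H, 5 ko L, 6 me:k H, 7 bo L, 8 se L.
Parse right to left (heavy = foot alone; LL = one foot; stranded L unfooted): i (ˈfid.nu) (ˈto:) ko (ˈme:k) (ˈbo.se).
Foot heads: 2, 4, 6, 7.
Primary stress on the rightmost head = syllable 7.
Secondary stress on 2, 4, 6: i.ˌfid.nu.ˌto:.ko.ˌme:k.ˈbo.se.

primary 7, secondary 2, 4, 6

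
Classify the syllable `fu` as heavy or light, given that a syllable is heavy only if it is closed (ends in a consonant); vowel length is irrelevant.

`fu`: short vowel, open (no coda). Open (no coda) → light.

light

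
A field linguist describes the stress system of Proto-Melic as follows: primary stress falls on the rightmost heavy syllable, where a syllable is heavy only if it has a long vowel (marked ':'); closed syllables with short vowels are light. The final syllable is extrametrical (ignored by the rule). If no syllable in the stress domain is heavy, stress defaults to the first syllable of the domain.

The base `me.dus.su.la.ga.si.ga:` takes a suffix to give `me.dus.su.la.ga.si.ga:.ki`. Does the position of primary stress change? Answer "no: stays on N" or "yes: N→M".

Base `me.dus.su.la.ga.si.ga:` (7 syllables):
  The final syllable (7, ga:) is extrametrical; the stress domain is syllables 1–6.
  Weights: 1 me L, 2 dus L, 3 su L, 4 la L, 5 ga L, 6 si L.
  No heavy syllable in the domain; default to the first syllable of the domain = syllable 1.
  → primary stress on syllable 1.
Suffixed `me.dus.su.la.ga.si.ga:.ki` (8 syllables):
  The final syllable (8, ki) is extrametrical; the stress domain is syllables 1–7.
  Weights: 1 me L, 2 dus L, 3 su L, 4 la L, 5 ga L, 6 si L, 7 ga: H.
  Heavy syllables in the domain: 7. The rightmost is syllable 7 (ga:).
  → primary stress on syllable 7.

yes: 1→7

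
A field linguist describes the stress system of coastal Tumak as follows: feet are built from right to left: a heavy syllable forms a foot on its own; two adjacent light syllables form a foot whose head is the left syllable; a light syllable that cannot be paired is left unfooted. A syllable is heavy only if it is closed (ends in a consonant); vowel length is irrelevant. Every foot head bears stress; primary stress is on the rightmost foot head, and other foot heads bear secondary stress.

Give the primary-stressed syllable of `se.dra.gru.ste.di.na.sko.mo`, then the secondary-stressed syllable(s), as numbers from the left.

Weights: 1 se L, 2 dra L, 3 gru L, 4 ste L, 5 di L, 6 na L, 7 sko L, 8 mo L.
Parse right to left (heavy = foot alone; LL = one foot; stranded L unfooted): (ˈse.dra) (ˈgru.ste) (ˈdi.na) (ˈsko.mo).
Foot heads: 1, 3, 5, 7.
Primary stress on the rightmost head = syllable 7.
Secondary stress on 1, 3, 5: ˌse.dra.ˌgru.ste.ˌdi.na.ˈsko.mo.

primary 7, secondary 1, 3, 5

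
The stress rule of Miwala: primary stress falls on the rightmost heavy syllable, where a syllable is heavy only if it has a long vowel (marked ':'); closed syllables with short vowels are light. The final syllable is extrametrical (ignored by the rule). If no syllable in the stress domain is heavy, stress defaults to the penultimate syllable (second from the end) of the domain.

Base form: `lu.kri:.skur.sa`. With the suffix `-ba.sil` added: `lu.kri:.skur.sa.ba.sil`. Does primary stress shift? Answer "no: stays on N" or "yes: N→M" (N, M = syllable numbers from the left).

no: stays on 2

Base `lu.kri:.skur.sa` (4 syllables):
  The final syllable (4, sa) is extrametrical; the stress domain is syllables 1–3.
  Weights: 1 lu L, 2 kri: H, 3 skur L.
  Heavy syllables in the domain: 2. The rightmost is syllable 2 (kri:).
  → primary stress on syllable 2.
Suffixed `lu.kri:.skur.sa.ba.sil` (6 syllables):
  The final syllable (6, sil) is extrametrical; the stress domain is syllables 1–5.
  Weights: 1 lu L, 2 kri: H, 3 skur L, 4 sa L, 5 ba L.
  Heavy syllables in the domain: 2. The rightmost is syllable 2 (kri:).
  → primary stress on syllable 2.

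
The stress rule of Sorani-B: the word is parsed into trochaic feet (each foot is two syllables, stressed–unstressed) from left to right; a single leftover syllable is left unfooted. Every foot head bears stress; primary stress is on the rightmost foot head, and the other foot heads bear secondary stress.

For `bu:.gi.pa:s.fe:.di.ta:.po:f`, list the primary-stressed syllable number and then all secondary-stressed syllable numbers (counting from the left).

Parse left to right into trochaic (ˈσσ) feet: (ˈbu:.gi) (ˈpa:s.fe:) (ˈdi.ta:) po:f. Syllable 7 is left unfooted.
Foot heads (stressed positions): 1, 3, 5.
End Rule Rightmost: primary stress on the rightmost head = syllable 5.
Secondary stress on 1, 3: ˌbu:.gi.ˌpa:s.fe:.ˈdi.ta:.po:f.

primary 5, secondary 1, 3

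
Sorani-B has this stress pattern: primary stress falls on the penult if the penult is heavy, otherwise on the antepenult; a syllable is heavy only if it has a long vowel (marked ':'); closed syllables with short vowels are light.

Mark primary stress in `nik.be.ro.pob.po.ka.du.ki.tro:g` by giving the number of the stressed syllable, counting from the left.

7

Weights: 7 du L, 8 ki L, 9 tro:g H.
The penult (syllable 8, ki) is light, so stress falls on the antepenult (syllable 7, du).
Primary stress: syllable 7 → nik.be.ro.pob.po.ka.ˈdu.ki.tro:g.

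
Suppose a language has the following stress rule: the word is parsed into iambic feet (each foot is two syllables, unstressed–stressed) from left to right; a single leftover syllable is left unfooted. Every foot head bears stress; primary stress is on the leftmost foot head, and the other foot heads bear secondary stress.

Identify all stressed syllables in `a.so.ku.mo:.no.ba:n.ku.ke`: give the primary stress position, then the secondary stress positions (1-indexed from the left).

primary 2, secondary 4, 6, 8

Parse left to right into iambic (σˈσ) feet: (a.ˈso) (ku.ˈmo:) (no.ˈba:n) (ku.ˈke).
Foot heads (stressed positions): 2, 4, 6, 8.
End Rule Leftmost: primary stress on the leftmost head = syllable 2.
Secondary stress on 4, 6, 8: a.ˈso.ku.ˌmo:.no.ˌba:n.ku.ˌke.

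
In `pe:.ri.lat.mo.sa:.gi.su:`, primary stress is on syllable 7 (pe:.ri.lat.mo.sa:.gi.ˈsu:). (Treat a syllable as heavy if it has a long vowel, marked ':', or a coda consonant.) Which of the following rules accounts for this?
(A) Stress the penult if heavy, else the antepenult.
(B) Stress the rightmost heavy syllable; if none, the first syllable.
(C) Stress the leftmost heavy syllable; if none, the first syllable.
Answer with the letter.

B

Rule A → syllable 5 (observed: 7).
Rule B → syllable 7 ✓.
Rule C → syllable 1 (observed: 7).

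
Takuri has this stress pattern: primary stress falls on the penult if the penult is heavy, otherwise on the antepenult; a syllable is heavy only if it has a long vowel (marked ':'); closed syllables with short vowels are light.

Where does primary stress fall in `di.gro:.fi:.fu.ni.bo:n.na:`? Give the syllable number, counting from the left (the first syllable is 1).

6

Weights: 5 ni L, 6 bo:n H, 7 na: H.
The penult (syllable 6, bo:n) is heavy, so it takes stress.
Primary stress: syllable 6 → di.gro:.fi:.fu.ni.ˈbo:n.na:.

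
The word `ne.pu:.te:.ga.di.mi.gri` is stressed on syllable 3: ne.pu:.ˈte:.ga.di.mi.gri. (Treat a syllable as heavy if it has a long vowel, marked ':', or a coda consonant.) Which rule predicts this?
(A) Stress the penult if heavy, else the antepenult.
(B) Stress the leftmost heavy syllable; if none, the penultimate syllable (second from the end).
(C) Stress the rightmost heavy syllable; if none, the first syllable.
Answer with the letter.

Rule A → syllable 5 (observed: 3).
Rule B → syllable 2 (observed: 3).
Rule C → syllable 3 ✓.

C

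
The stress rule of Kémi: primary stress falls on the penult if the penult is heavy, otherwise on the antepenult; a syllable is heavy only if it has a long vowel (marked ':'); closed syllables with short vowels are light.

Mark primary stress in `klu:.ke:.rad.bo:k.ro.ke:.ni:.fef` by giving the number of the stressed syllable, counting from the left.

Weights: 6 ke: H, 7 ni: H, 8 fef L.
The penult (syllable 7, ni:) is heavy, so it takes stress.
Primary stress: syllable 7 → klu:.ke:.rad.bo:k.ro.ke:.ˈni:.fef.

7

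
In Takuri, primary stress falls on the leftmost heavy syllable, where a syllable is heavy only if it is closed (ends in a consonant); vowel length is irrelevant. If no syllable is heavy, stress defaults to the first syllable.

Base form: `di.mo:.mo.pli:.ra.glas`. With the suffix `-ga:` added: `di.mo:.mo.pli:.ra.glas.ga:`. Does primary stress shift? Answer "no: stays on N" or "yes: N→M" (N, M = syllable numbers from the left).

no: stays on 6

Base `di.mo:.mo.pli:.ra.glas` (6 syllables):
  Weights: 1 di L, 2 mo: L, 3 mo L, 4 pli: L, 5 ra L, 6 glas H.
  Heavy syllables in the domain: 6. The leftmost is syllable 6 (glas).
  → primary stress on syllable 6.
Suffixed `di.mo:.mo.pli:.ra.glas.ga:` (7 syllables):
  Weights: 1 di L, 2 mo: L, 3 mo L, 4 pli: L, 5 ra L, 6 glas H, 7 ga: L.
  Heavy syllables in the domain: 6. The leftmost is syllable 6 (glas).
  → primary stress on syllable 6.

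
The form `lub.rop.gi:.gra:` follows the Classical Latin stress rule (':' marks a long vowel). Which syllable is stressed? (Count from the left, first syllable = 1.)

Classical Latin: stress the penult if heavy (long vowel or closed), else the antepenult.
Weights: 2 rop H, 3 gi: H, 4 gra: H.
The penult (syllable 3, gi:) is heavy, so it takes stress.
Stress on syllable 3: lub.rop.ˈgi:.gra:.

3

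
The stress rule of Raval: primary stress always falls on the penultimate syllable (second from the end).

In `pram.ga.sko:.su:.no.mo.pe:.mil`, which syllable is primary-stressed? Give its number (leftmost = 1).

7

The word has 8 syllables; the penultimate syllable (second from the end) is syllable 7 (pe:).
Primary stress: syllable 7 → pram.ga.sko:.su:.no.mo.ˈpe:.mil.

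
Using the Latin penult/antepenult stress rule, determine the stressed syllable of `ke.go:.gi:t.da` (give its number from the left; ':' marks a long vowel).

3

Classical Latin: stress the penult if heavy (long vowel or closed), else the antepenult.
Weights: 2 go: H, 3 gi:t H, 4 da L.
The penult (syllable 3, gi:t) is heavy, so it takes stress.
Stress on syllable 3: ke.go:.ˈgi:t.da.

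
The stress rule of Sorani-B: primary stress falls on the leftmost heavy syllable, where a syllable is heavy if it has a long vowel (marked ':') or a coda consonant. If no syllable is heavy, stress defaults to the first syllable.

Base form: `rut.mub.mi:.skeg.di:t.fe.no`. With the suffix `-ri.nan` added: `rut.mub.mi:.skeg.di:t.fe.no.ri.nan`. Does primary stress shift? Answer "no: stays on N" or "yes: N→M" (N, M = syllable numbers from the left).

Base `rut.mub.mi:.skeg.di:t.fe.no` (7 syllables):
  Weights: 1 rut H, 2 mub H, 3 mi: H, 4 skeg H, 5 di:t H, 6 fe L, 7 no L.
  Heavy syllables in the domain: 1, 2, 3, 4, 5. The leftmost is syllable 1 (rut).
  → primary stress on syllable 1.
Suffixed `rut.mub.mi:.skeg.di:t.fe.no.ri.nan` (9 syllables):
  Weights: 1 rut H, 2 mub H, 3 mi: H, 4 skeg H, 5 di:t H, 6 fe L, 7 no L, 8 ri L, 9 nan H.
  Heavy syllables in the domain: 1, 2, 3, 4, 5, 9. The leftmost is syllable 1 (rut).
  → primary stress on syllable 1.

no: stays on 1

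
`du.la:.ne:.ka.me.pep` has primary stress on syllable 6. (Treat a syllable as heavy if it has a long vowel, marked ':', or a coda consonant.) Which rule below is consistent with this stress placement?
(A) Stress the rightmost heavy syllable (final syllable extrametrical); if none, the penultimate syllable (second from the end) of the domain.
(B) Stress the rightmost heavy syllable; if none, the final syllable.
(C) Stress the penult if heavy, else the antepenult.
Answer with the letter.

B

Rule A → syllable 3 (observed: 6).
Rule B → syllable 6 ✓.
Rule C → syllable 4 (observed: 6).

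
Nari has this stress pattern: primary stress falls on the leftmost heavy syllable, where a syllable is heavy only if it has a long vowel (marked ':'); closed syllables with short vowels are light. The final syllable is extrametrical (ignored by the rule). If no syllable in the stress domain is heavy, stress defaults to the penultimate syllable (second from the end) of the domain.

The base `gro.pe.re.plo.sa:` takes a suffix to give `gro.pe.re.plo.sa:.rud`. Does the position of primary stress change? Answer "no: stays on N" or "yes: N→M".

Base `gro.pe.re.plo.sa:` (5 syllables):
  The final syllable (5, sa:) is extrametrical; the stress domain is syllables 1–4.
  Weights: 1 gro L, 2 pe L, 3 re L, 4 plo L.
  No heavy syllable in the domain; default to the penultimate syllable (second from the end) of the domain = syllable 3.
  → primary stress on syllable 3.
Suffixed `gro.pe.re.plo.sa:.rud` (6 syllables):
  The final syllable (6, rud) is extrametrical; the stress domain is syllables 1–5.
  Weights: 1 gro L, 2 pe L, 3 re L, 4 plo L, 5 sa: H.
  Heavy syllables in the domain: 5. The leftmost is syllable 5 (sa:).
  → primary stress on syllable 5.

yes: 3→5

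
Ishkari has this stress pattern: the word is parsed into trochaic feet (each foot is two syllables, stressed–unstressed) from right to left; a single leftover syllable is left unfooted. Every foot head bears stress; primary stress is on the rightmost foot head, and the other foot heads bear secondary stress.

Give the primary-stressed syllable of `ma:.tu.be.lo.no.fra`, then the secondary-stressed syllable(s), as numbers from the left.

primary 5, secondary 1, 3

Parse right to left into trochaic (ˈσσ) feet: (ˈma:.tu) (ˈbe.lo) (ˈno.fra).
Foot heads (stressed positions): 1, 3, 5.
End Rule Rightmost: primary stress on the rightmost head = syllable 5.
Secondary stress on 1, 3: ˌma:.tu.ˌbe.lo.ˈno.fra.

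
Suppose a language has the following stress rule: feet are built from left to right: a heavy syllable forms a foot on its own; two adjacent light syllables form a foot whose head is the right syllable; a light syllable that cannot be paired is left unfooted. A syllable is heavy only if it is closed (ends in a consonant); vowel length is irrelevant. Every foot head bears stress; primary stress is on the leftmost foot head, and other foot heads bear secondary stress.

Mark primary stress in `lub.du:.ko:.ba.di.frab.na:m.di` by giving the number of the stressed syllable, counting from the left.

1

Weights: 1 lub H, 2 du: L, 3 ko: L, 4 ba L, 5 di L, 6 frab H, 7 na:m H, 8 di L.
Parse left to right (heavy = foot alone; LL = one foot; stranded L unfooted): (ˈlub) (du:.ˈko:) (ba.ˈdi) (ˈfrab) (ˈna:m) di.
Foot heads: 1, 3, 5, 6, 7.
Primary stress on the leftmost head = syllable 1.
Primary stress: syllable 1 → ˈlub.du:.ko:.ba.di.frab.na:m.di.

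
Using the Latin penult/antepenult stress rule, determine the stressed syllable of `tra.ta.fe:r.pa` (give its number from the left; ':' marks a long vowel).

Classical Latin: stress the penult if heavy (long vowel or closed), else the antepenult.
Weights: 2 ta L, 3 fe:r H, 4 pa L.
The penult (syllable 3, fe:r) is heavy, so it takes stress.
Stress on syllable 3: tra.ta.ˈfe:r.pa.

3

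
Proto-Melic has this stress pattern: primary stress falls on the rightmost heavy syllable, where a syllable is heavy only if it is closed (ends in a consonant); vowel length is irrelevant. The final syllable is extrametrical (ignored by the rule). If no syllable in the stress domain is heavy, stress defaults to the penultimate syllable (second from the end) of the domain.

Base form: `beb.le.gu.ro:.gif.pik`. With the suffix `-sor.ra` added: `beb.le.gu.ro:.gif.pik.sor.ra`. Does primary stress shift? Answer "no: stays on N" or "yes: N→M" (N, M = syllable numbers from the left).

Base `beb.le.gu.ro:.gif.pik` (6 syllables):
  The final syllable (6, pik) is extrametrical; the stress domain is syllables 1–5.
  Weights: 1 beb H, 2 le L, 3 gu L, 4 ro: L, 5 gif H.
  Heavy syllables in the domain: 1, 5. The rightmost is syllable 5 (gif).
  → primary stress on syllable 5.
Suffixed `beb.le.gu.ro:.gif.pik.sor.ra` (8 syllables):
  The final syllable (8, ra) is extrametrical; the stress domain is syllables 1–7.
  Weights: 1 beb H, 2 le L, 3 gu L, 4 ro: L, 5 gif H, 6 pik H, 7 sor H.
  Heavy syllables in the domain: 1, 5, 6, 7. The rightmost is syllable 7 (sor).
  → primary stress on syllable 7.

yes: 5→7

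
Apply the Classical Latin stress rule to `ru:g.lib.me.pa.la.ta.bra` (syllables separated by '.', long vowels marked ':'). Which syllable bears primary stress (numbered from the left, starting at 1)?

5

Classical Latin: stress the penult if heavy (long vowel or closed), else the antepenult.
Weights: 5 la L, 6 ta L, 7 bra L.
The penult (syllable 6, ta) is light, so stress falls on the antepenult (syllable 5, la).
Stress on syllable 5: ru:g.lib.me.pa.ˈla.ta.bra.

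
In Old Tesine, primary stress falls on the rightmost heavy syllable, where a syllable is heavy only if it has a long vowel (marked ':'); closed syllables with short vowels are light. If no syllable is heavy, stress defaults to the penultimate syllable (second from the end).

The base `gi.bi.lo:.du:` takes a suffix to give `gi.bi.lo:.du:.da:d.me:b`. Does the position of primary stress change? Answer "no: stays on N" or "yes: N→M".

yes: 4→6

Base `gi.bi.lo:.du:` (4 syllables):
  Weights: 1 gi L, 2 bi L, 3 lo: H, 4 du: H.
  Heavy syllables in the domain: 3, 4. The rightmost is syllable 4 (du:).
  → primary stress on syllable 4.
Suffixed `gi.bi.lo:.du:.da:d.me:b` (6 syllables):
  Weights: 1 gi L, 2 bi L, 3 lo: H, 4 du: H, 5 da:d H, 6 me:b H.
  Heavy syllables in the domain: 3, 4, 5, 6. The rightmost is syllable 6 (me:b).
  → primary stress on syllable 6.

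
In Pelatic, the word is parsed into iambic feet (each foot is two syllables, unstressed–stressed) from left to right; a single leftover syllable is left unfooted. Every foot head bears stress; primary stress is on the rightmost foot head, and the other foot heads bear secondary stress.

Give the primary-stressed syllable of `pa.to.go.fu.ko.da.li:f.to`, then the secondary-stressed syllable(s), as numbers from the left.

primary 8, secondary 2, 4, 6

Parse left to right into iambic (σˈσ) feet: (pa.ˈto) (go.ˈfu) (ko.ˈda) (li:f.ˈto).
Foot heads (stressed positions): 2, 4, 6, 8.
End Rule Rightmost: primary stress on the rightmost head = syllable 8.
Secondary stress on 2, 4, 6: pa.ˌto.go.ˌfu.ko.ˌda.li:f.ˈto.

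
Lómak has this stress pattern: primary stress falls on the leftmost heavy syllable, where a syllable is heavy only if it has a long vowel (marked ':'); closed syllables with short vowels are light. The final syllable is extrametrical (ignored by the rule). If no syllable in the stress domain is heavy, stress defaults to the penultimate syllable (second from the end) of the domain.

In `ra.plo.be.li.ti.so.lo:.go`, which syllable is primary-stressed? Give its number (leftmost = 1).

The final syllable (8, go) is extrametrical; the stress domain is syllables 1–7.
Weights: 1 ra L, 2 plo L, 3 be L, 4 li L, 5 ti L, 6 so L, 7 lo: H.
Heavy syllables in the domain: 7. The leftmost is syllable 7 (lo:).
Primary stress: syllable 7 → ra.plo.be.li.ti.so.ˈlo:.go.

7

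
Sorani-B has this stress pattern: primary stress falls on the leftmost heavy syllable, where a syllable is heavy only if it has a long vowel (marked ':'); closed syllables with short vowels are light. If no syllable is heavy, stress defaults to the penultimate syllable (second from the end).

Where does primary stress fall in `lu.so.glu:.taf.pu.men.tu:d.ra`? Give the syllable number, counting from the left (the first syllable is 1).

3

Weights: 1 lu L, 2 so L, 3 glu: H, 4 taf L, 5 pu L, 6 men L, 7 tu:d H, 8 ra L.
Heavy syllables in the domain: 3, 7. The leftmost is syllable 3 (glu:).
Primary stress: syllable 3 → lu.so.ˈglu:.taf.pu.men.tu:d.ra.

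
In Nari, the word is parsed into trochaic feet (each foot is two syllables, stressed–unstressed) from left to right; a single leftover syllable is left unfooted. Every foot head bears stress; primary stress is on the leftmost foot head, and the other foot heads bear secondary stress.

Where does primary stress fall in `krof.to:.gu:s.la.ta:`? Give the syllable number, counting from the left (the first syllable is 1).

1

Parse left to right into trochaic (ˈσσ) feet: (ˈkrof.to:) (ˈgu:s.la) ta:. Syllable 5 is left unfooted.
Foot heads (stressed positions): 1, 3.
End Rule Leftmost: primary stress on the leftmost head = syllable 1.
Primary stress: syllable 1 → ˈkrof.to:.gu:s.la.ta:.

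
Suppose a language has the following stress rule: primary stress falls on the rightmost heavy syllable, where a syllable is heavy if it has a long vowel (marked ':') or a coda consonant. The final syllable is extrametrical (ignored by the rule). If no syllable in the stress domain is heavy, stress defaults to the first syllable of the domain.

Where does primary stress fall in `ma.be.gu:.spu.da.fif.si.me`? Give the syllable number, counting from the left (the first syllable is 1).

The final syllable (8, me) is extrametrical; the stress domain is syllables 1–7.
Weights: 1 ma L, 2 be L, 3 gu: H, 4 spu L, 5 da L, 6 fif H, 7 si L.
Heavy syllables in the domain: 3, 6. The rightmost is syllable 6 (fif).
Primary stress: syllable 6 → ma.be.gu:.spu.da.ˈfif.si.me.

6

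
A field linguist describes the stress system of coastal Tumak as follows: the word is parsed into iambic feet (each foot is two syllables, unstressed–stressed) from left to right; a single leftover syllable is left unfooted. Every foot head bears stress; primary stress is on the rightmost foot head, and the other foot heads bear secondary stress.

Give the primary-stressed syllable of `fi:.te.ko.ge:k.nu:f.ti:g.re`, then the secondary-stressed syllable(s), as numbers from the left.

primary 6, secondary 2, 4

Parse left to right into iambic (σˈσ) feet: (fi:.ˈte) (ko.ˈge:k) (nu:f.ˈti:g) re. Syllable 7 is left unfooted.
Foot heads (stressed positions): 2, 4, 6.
End Rule Rightmost: primary stress on the rightmost head = syllable 6.
Secondary stress on 2, 4: fi:.ˌte.ko.ˌge:k.nu:f.ˈti:g.re.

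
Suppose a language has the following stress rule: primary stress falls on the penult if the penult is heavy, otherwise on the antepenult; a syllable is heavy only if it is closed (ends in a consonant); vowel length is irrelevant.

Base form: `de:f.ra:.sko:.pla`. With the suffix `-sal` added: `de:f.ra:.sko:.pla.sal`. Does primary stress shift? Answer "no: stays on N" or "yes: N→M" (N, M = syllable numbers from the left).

Base `de:f.ra:.sko:.pla` (4 syllables):
  Weights: 2 ra: L, 3 sko: L, 4 pla L.
  The penult (syllable 3, sko:) is light, so stress falls on the antepenult (syllable 2, ra:).
  → primary stress on syllable 2.
Suffixed `de:f.ra:.sko:.pla.sal` (5 syllables):
  Weights: 3 sko: L, 4 pla L, 5 sal H.
  The penult (syllable 4, pla) is light, so stress falls on the antepenult (syllable 3, sko:).
  → primary stress on syllable 3.

yes: 2→3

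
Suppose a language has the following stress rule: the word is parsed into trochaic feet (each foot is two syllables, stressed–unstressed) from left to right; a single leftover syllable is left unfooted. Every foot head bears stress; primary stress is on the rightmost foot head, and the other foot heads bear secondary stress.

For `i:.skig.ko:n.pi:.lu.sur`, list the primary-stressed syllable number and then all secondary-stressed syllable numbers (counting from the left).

primary 5, secondary 1, 3

Parse left to right into trochaic (ˈσσ) feet: (ˈi:.skig) (ˈko:n.pi:) (ˈlu.sur).
Foot heads (stressed positions): 1, 3, 5.
End Rule Rightmost: primary stress on the rightmost head = syllable 5.
Secondary stress on 1, 3: ˌi:.skig.ˌko:n.pi:.ˈlu.sur.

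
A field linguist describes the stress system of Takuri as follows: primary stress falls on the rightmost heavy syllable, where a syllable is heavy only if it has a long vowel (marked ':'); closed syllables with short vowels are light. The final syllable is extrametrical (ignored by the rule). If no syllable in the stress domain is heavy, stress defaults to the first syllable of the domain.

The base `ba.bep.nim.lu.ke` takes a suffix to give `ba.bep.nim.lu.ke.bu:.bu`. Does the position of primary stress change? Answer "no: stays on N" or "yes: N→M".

Base `ba.bep.nim.lu.ke` (5 syllables):
  The final syllable (5, ke) is extrametrical; the stress domain is syllables 1–4.
  Weights: 1 ba L, 2 bep L, 3 nim L, 4 lu L.
  No heavy syllable in the domain; default to the first syllable of the domain = syllable 1.
  → primary stress on syllable 1.
Suffixed `ba.bep.nim.lu.ke.bu:.bu` (7 syllables):
  The final syllable (7, bu) is extrametrical; the stress domain is syllables 1–6.
  Weights: 1 ba L, 2 bep L, 3 nim L, 4 lu L, 5 ke L, 6 bu: H.
  Heavy syllables in the domain: 6. The rightmost is syllable 6 (bu:).
  → primary stress on syllable 6.

yes: 1→6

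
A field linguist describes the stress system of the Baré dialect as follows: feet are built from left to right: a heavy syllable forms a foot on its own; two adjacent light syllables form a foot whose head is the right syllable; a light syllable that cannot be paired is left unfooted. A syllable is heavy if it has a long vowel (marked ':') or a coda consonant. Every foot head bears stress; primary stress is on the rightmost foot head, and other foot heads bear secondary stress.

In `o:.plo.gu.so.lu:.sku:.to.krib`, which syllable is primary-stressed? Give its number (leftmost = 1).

Weights: 1 o: H, 2 plo L, 3 gu L, 4 so L, 5 lu: H, 6 sku: H, 7 to L, 8 krib H.
Parse left to right (heavy = foot alone; LL = one foot; stranded L unfooted): (ˈo:) (plo.ˈgu) so (ˈlu:) (ˈsku:) to (ˈkrib).
Foot heads: 1, 3, 5, 6, 8.
Primary stress on the rightmost head = syllable 8.
Primary stress: syllable 8 → o:.plo.gu.so.lu:.sku:.to.ˈkrib.

8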